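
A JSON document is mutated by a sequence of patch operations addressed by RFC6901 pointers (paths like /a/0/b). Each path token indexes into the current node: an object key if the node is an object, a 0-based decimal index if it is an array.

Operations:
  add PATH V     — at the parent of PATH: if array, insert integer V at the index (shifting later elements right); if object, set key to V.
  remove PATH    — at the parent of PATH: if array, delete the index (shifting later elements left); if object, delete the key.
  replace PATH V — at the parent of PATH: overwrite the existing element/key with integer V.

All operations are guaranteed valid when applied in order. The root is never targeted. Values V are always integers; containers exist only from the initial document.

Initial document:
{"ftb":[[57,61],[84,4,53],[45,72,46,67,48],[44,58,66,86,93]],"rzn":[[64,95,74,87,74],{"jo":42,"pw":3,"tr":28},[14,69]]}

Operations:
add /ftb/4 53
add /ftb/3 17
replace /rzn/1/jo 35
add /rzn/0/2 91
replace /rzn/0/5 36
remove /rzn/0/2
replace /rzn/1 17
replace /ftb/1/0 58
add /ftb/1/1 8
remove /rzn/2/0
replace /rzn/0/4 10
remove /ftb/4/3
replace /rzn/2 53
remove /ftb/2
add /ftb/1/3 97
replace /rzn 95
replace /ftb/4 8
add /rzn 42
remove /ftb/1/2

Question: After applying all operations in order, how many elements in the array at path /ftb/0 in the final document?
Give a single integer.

After op 1 (add /ftb/4 53): {"ftb":[[57,61],[84,4,53],[45,72,46,67,48],[44,58,66,86,93],53],"rzn":[[64,95,74,87,74],{"jo":42,"pw":3,"tr":28},[14,69]]}
After op 2 (add /ftb/3 17): {"ftb":[[57,61],[84,4,53],[45,72,46,67,48],17,[44,58,66,86,93],53],"rzn":[[64,95,74,87,74],{"jo":42,"pw":3,"tr":28},[14,69]]}
After op 3 (replace /rzn/1/jo 35): {"ftb":[[57,61],[84,4,53],[45,72,46,67,48],17,[44,58,66,86,93],53],"rzn":[[64,95,74,87,74],{"jo":35,"pw":3,"tr":28},[14,69]]}
After op 4 (add /rzn/0/2 91): {"ftb":[[57,61],[84,4,53],[45,72,46,67,48],17,[44,58,66,86,93],53],"rzn":[[64,95,91,74,87,74],{"jo":35,"pw":3,"tr":28},[14,69]]}
After op 5 (replace /rzn/0/5 36): {"ftb":[[57,61],[84,4,53],[45,72,46,67,48],17,[44,58,66,86,93],53],"rzn":[[64,95,91,74,87,36],{"jo":35,"pw":3,"tr":28},[14,69]]}
After op 6 (remove /rzn/0/2): {"ftb":[[57,61],[84,4,53],[45,72,46,67,48],17,[44,58,66,86,93],53],"rzn":[[64,95,74,87,36],{"jo":35,"pw":3,"tr":28},[14,69]]}
After op 7 (replace /rzn/1 17): {"ftb":[[57,61],[84,4,53],[45,72,46,67,48],17,[44,58,66,86,93],53],"rzn":[[64,95,74,87,36],17,[14,69]]}
After op 8 (replace /ftb/1/0 58): {"ftb":[[57,61],[58,4,53],[45,72,46,67,48],17,[44,58,66,86,93],53],"rzn":[[64,95,74,87,36],17,[14,69]]}
After op 9 (add /ftb/1/1 8): {"ftb":[[57,61],[58,8,4,53],[45,72,46,67,48],17,[44,58,66,86,93],53],"rzn":[[64,95,74,87,36],17,[14,69]]}
After op 10 (remove /rzn/2/0): {"ftb":[[57,61],[58,8,4,53],[45,72,46,67,48],17,[44,58,66,86,93],53],"rzn":[[64,95,74,87,36],17,[69]]}
After op 11 (replace /rzn/0/4 10): {"ftb":[[57,61],[58,8,4,53],[45,72,46,67,48],17,[44,58,66,86,93],53],"rzn":[[64,95,74,87,10],17,[69]]}
After op 12 (remove /ftb/4/3): {"ftb":[[57,61],[58,8,4,53],[45,72,46,67,48],17,[44,58,66,93],53],"rzn":[[64,95,74,87,10],17,[69]]}
After op 13 (replace /rzn/2 53): {"ftb":[[57,61],[58,8,4,53],[45,72,46,67,48],17,[44,58,66,93],53],"rzn":[[64,95,74,87,10],17,53]}
After op 14 (remove /ftb/2): {"ftb":[[57,61],[58,8,4,53],17,[44,58,66,93],53],"rzn":[[64,95,74,87,10],17,53]}
After op 15 (add /ftb/1/3 97): {"ftb":[[57,61],[58,8,4,97,53],17,[44,58,66,93],53],"rzn":[[64,95,74,87,10],17,53]}
After op 16 (replace /rzn 95): {"ftb":[[57,61],[58,8,4,97,53],17,[44,58,66,93],53],"rzn":95}
After op 17 (replace /ftb/4 8): {"ftb":[[57,61],[58,8,4,97,53],17,[44,58,66,93],8],"rzn":95}
After op 18 (add /rzn 42): {"ftb":[[57,61],[58,8,4,97,53],17,[44,58,66,93],8],"rzn":42}
After op 19 (remove /ftb/1/2): {"ftb":[[57,61],[58,8,97,53],17,[44,58,66,93],8],"rzn":42}
Size at path /ftb/0: 2

Answer: 2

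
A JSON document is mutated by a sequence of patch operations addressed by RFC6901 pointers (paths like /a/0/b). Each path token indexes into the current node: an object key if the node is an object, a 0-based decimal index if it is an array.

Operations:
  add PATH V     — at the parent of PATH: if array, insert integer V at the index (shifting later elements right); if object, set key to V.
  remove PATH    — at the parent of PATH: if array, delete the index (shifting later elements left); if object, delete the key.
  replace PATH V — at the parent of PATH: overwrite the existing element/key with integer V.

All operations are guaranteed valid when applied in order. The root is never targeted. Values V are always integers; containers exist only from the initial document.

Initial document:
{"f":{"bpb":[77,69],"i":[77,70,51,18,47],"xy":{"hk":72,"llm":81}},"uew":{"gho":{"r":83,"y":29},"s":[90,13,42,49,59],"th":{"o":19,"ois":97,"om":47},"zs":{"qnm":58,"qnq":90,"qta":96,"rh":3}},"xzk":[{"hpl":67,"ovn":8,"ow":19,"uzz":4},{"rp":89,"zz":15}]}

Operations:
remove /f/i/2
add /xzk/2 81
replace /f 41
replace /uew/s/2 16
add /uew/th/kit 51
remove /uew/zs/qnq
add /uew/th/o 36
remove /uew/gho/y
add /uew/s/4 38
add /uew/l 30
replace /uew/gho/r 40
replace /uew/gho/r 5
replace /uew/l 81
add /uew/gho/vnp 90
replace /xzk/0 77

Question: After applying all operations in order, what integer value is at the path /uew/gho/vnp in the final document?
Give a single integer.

Answer: 90

Derivation:
After op 1 (remove /f/i/2): {"f":{"bpb":[77,69],"i":[77,70,18,47],"xy":{"hk":72,"llm":81}},"uew":{"gho":{"r":83,"y":29},"s":[90,13,42,49,59],"th":{"o":19,"ois":97,"om":47},"zs":{"qnm":58,"qnq":90,"qta":96,"rh":3}},"xzk":[{"hpl":67,"ovn":8,"ow":19,"uzz":4},{"rp":89,"zz":15}]}
After op 2 (add /xzk/2 81): {"f":{"bpb":[77,69],"i":[77,70,18,47],"xy":{"hk":72,"llm":81}},"uew":{"gho":{"r":83,"y":29},"s":[90,13,42,49,59],"th":{"o":19,"ois":97,"om":47},"zs":{"qnm":58,"qnq":90,"qta":96,"rh":3}},"xzk":[{"hpl":67,"ovn":8,"ow":19,"uzz":4},{"rp":89,"zz":15},81]}
After op 3 (replace /f 41): {"f":41,"uew":{"gho":{"r":83,"y":29},"s":[90,13,42,49,59],"th":{"o":19,"ois":97,"om":47},"zs":{"qnm":58,"qnq":90,"qta":96,"rh":3}},"xzk":[{"hpl":67,"ovn":8,"ow":19,"uzz":4},{"rp":89,"zz":15},81]}
After op 4 (replace /uew/s/2 16): {"f":41,"uew":{"gho":{"r":83,"y":29},"s":[90,13,16,49,59],"th":{"o":19,"ois":97,"om":47},"zs":{"qnm":58,"qnq":90,"qta":96,"rh":3}},"xzk":[{"hpl":67,"ovn":8,"ow":19,"uzz":4},{"rp":89,"zz":15},81]}
After op 5 (add /uew/th/kit 51): {"f":41,"uew":{"gho":{"r":83,"y":29},"s":[90,13,16,49,59],"th":{"kit":51,"o":19,"ois":97,"om":47},"zs":{"qnm":58,"qnq":90,"qta":96,"rh":3}},"xzk":[{"hpl":67,"ovn":8,"ow":19,"uzz":4},{"rp":89,"zz":15},81]}
After op 6 (remove /uew/zs/qnq): {"f":41,"uew":{"gho":{"r":83,"y":29},"s":[90,13,16,49,59],"th":{"kit":51,"o":19,"ois":97,"om":47},"zs":{"qnm":58,"qta":96,"rh":3}},"xzk":[{"hpl":67,"ovn":8,"ow":19,"uzz":4},{"rp":89,"zz":15},81]}
After op 7 (add /uew/th/o 36): {"f":41,"uew":{"gho":{"r":83,"y":29},"s":[90,13,16,49,59],"th":{"kit":51,"o":36,"ois":97,"om":47},"zs":{"qnm":58,"qta":96,"rh":3}},"xzk":[{"hpl":67,"ovn":8,"ow":19,"uzz":4},{"rp":89,"zz":15},81]}
After op 8 (remove /uew/gho/y): {"f":41,"uew":{"gho":{"r":83},"s":[90,13,16,49,59],"th":{"kit":51,"o":36,"ois":97,"om":47},"zs":{"qnm":58,"qta":96,"rh":3}},"xzk":[{"hpl":67,"ovn":8,"ow":19,"uzz":4},{"rp":89,"zz":15},81]}
After op 9 (add /uew/s/4 38): {"f":41,"uew":{"gho":{"r":83},"s":[90,13,16,49,38,59],"th":{"kit":51,"o":36,"ois":97,"om":47},"zs":{"qnm":58,"qta":96,"rh":3}},"xzk":[{"hpl":67,"ovn":8,"ow":19,"uzz":4},{"rp":89,"zz":15},81]}
After op 10 (add /uew/l 30): {"f":41,"uew":{"gho":{"r":83},"l":30,"s":[90,13,16,49,38,59],"th":{"kit":51,"o":36,"ois":97,"om":47},"zs":{"qnm":58,"qta":96,"rh":3}},"xzk":[{"hpl":67,"ovn":8,"ow":19,"uzz":4},{"rp":89,"zz":15},81]}
After op 11 (replace /uew/gho/r 40): {"f":41,"uew":{"gho":{"r":40},"l":30,"s":[90,13,16,49,38,59],"th":{"kit":51,"o":36,"ois":97,"om":47},"zs":{"qnm":58,"qta":96,"rh":3}},"xzk":[{"hpl":67,"ovn":8,"ow":19,"uzz":4},{"rp":89,"zz":15},81]}
After op 12 (replace /uew/gho/r 5): {"f":41,"uew":{"gho":{"r":5},"l":30,"s":[90,13,16,49,38,59],"th":{"kit":51,"o":36,"ois":97,"om":47},"zs":{"qnm":58,"qta":96,"rh":3}},"xzk":[{"hpl":67,"ovn":8,"ow":19,"uzz":4},{"rp":89,"zz":15},81]}
After op 13 (replace /uew/l 81): {"f":41,"uew":{"gho":{"r":5},"l":81,"s":[90,13,16,49,38,59],"th":{"kit":51,"o":36,"ois":97,"om":47},"zs":{"qnm":58,"qta":96,"rh":3}},"xzk":[{"hpl":67,"ovn":8,"ow":19,"uzz":4},{"rp":89,"zz":15},81]}
After op 14 (add /uew/gho/vnp 90): {"f":41,"uew":{"gho":{"r":5,"vnp":90},"l":81,"s":[90,13,16,49,38,59],"th":{"kit":51,"o":36,"ois":97,"om":47},"zs":{"qnm":58,"qta":96,"rh":3}},"xzk":[{"hpl":67,"ovn":8,"ow":19,"uzz":4},{"rp":89,"zz":15},81]}
After op 15 (replace /xzk/0 77): {"f":41,"uew":{"gho":{"r":5,"vnp":90},"l":81,"s":[90,13,16,49,38,59],"th":{"kit":51,"o":36,"ois":97,"om":47},"zs":{"qnm":58,"qta":96,"rh":3}},"xzk":[77,{"rp":89,"zz":15},81]}
Value at /uew/gho/vnp: 90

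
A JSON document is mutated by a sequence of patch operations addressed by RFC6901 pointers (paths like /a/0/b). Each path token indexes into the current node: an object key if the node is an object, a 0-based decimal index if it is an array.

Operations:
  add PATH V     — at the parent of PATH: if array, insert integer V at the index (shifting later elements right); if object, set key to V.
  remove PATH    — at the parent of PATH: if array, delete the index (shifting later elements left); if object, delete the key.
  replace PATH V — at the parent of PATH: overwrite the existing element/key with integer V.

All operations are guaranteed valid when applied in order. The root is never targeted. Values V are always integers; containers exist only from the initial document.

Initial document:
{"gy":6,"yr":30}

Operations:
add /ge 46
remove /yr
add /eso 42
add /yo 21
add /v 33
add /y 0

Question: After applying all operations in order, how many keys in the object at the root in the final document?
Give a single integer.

Answer: 6

Derivation:
After op 1 (add /ge 46): {"ge":46,"gy":6,"yr":30}
After op 2 (remove /yr): {"ge":46,"gy":6}
After op 3 (add /eso 42): {"eso":42,"ge":46,"gy":6}
After op 4 (add /yo 21): {"eso":42,"ge":46,"gy":6,"yo":21}
After op 5 (add /v 33): {"eso":42,"ge":46,"gy":6,"v":33,"yo":21}
After op 6 (add /y 0): {"eso":42,"ge":46,"gy":6,"v":33,"y":0,"yo":21}
Size at the root: 6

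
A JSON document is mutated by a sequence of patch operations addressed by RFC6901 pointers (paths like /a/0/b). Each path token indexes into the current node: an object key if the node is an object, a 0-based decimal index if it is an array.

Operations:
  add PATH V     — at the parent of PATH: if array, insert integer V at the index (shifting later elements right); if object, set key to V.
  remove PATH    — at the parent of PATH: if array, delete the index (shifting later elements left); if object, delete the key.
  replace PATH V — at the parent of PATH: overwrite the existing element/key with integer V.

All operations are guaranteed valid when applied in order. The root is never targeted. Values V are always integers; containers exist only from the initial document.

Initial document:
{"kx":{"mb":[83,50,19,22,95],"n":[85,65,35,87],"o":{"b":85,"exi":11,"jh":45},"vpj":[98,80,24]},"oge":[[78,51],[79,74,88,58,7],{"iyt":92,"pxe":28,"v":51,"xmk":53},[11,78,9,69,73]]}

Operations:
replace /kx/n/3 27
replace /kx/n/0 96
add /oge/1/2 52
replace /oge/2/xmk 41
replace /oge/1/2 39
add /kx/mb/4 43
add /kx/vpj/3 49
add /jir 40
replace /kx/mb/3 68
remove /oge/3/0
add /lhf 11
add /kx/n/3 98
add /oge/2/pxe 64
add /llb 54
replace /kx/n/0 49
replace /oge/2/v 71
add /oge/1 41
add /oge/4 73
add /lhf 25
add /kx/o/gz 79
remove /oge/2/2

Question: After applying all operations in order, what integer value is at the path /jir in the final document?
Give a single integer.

After op 1 (replace /kx/n/3 27): {"kx":{"mb":[83,50,19,22,95],"n":[85,65,35,27],"o":{"b":85,"exi":11,"jh":45},"vpj":[98,80,24]},"oge":[[78,51],[79,74,88,58,7],{"iyt":92,"pxe":28,"v":51,"xmk":53},[11,78,9,69,73]]}
After op 2 (replace /kx/n/0 96): {"kx":{"mb":[83,50,19,22,95],"n":[96,65,35,27],"o":{"b":85,"exi":11,"jh":45},"vpj":[98,80,24]},"oge":[[78,51],[79,74,88,58,7],{"iyt":92,"pxe":28,"v":51,"xmk":53},[11,78,9,69,73]]}
After op 3 (add /oge/1/2 52): {"kx":{"mb":[83,50,19,22,95],"n":[96,65,35,27],"o":{"b":85,"exi":11,"jh":45},"vpj":[98,80,24]},"oge":[[78,51],[79,74,52,88,58,7],{"iyt":92,"pxe":28,"v":51,"xmk":53},[11,78,9,69,73]]}
After op 4 (replace /oge/2/xmk 41): {"kx":{"mb":[83,50,19,22,95],"n":[96,65,35,27],"o":{"b":85,"exi":11,"jh":45},"vpj":[98,80,24]},"oge":[[78,51],[79,74,52,88,58,7],{"iyt":92,"pxe":28,"v":51,"xmk":41},[11,78,9,69,73]]}
After op 5 (replace /oge/1/2 39): {"kx":{"mb":[83,50,19,22,95],"n":[96,65,35,27],"o":{"b":85,"exi":11,"jh":45},"vpj":[98,80,24]},"oge":[[78,51],[79,74,39,88,58,7],{"iyt":92,"pxe":28,"v":51,"xmk":41},[11,78,9,69,73]]}
After op 6 (add /kx/mb/4 43): {"kx":{"mb":[83,50,19,22,43,95],"n":[96,65,35,27],"o":{"b":85,"exi":11,"jh":45},"vpj":[98,80,24]},"oge":[[78,51],[79,74,39,88,58,7],{"iyt":92,"pxe":28,"v":51,"xmk":41},[11,78,9,69,73]]}
After op 7 (add /kx/vpj/3 49): {"kx":{"mb":[83,50,19,22,43,95],"n":[96,65,35,27],"o":{"b":85,"exi":11,"jh":45},"vpj":[98,80,24,49]},"oge":[[78,51],[79,74,39,88,58,7],{"iyt":92,"pxe":28,"v":51,"xmk":41},[11,78,9,69,73]]}
After op 8 (add /jir 40): {"jir":40,"kx":{"mb":[83,50,19,22,43,95],"n":[96,65,35,27],"o":{"b":85,"exi":11,"jh":45},"vpj":[98,80,24,49]},"oge":[[78,51],[79,74,39,88,58,7],{"iyt":92,"pxe":28,"v":51,"xmk":41},[11,78,9,69,73]]}
After op 9 (replace /kx/mb/3 68): {"jir":40,"kx":{"mb":[83,50,19,68,43,95],"n":[96,65,35,27],"o":{"b":85,"exi":11,"jh":45},"vpj":[98,80,24,49]},"oge":[[78,51],[79,74,39,88,58,7],{"iyt":92,"pxe":28,"v":51,"xmk":41},[11,78,9,69,73]]}
After op 10 (remove /oge/3/0): {"jir":40,"kx":{"mb":[83,50,19,68,43,95],"n":[96,65,35,27],"o":{"b":85,"exi":11,"jh":45},"vpj":[98,80,24,49]},"oge":[[78,51],[79,74,39,88,58,7],{"iyt":92,"pxe":28,"v":51,"xmk":41},[78,9,69,73]]}
After op 11 (add /lhf 11): {"jir":40,"kx":{"mb":[83,50,19,68,43,95],"n":[96,65,35,27],"o":{"b":85,"exi":11,"jh":45},"vpj":[98,80,24,49]},"lhf":11,"oge":[[78,51],[79,74,39,88,58,7],{"iyt":92,"pxe":28,"v":51,"xmk":41},[78,9,69,73]]}
After op 12 (add /kx/n/3 98): {"jir":40,"kx":{"mb":[83,50,19,68,43,95],"n":[96,65,35,98,27],"o":{"b":85,"exi":11,"jh":45},"vpj":[98,80,24,49]},"lhf":11,"oge":[[78,51],[79,74,39,88,58,7],{"iyt":92,"pxe":28,"v":51,"xmk":41},[78,9,69,73]]}
After op 13 (add /oge/2/pxe 64): {"jir":40,"kx":{"mb":[83,50,19,68,43,95],"n":[96,65,35,98,27],"o":{"b":85,"exi":11,"jh":45},"vpj":[98,80,24,49]},"lhf":11,"oge":[[78,51],[79,74,39,88,58,7],{"iyt":92,"pxe":64,"v":51,"xmk":41},[78,9,69,73]]}
After op 14 (add /llb 54): {"jir":40,"kx":{"mb":[83,50,19,68,43,95],"n":[96,65,35,98,27],"o":{"b":85,"exi":11,"jh":45},"vpj":[98,80,24,49]},"lhf":11,"llb":54,"oge":[[78,51],[79,74,39,88,58,7],{"iyt":92,"pxe":64,"v":51,"xmk":41},[78,9,69,73]]}
After op 15 (replace /kx/n/0 49): {"jir":40,"kx":{"mb":[83,50,19,68,43,95],"n":[49,65,35,98,27],"o":{"b":85,"exi":11,"jh":45},"vpj":[98,80,24,49]},"lhf":11,"llb":54,"oge":[[78,51],[79,74,39,88,58,7],{"iyt":92,"pxe":64,"v":51,"xmk":41},[78,9,69,73]]}
After op 16 (replace /oge/2/v 71): {"jir":40,"kx":{"mb":[83,50,19,68,43,95],"n":[49,65,35,98,27],"o":{"b":85,"exi":11,"jh":45},"vpj":[98,80,24,49]},"lhf":11,"llb":54,"oge":[[78,51],[79,74,39,88,58,7],{"iyt":92,"pxe":64,"v":71,"xmk":41},[78,9,69,73]]}
After op 17 (add /oge/1 41): {"jir":40,"kx":{"mb":[83,50,19,68,43,95],"n":[49,65,35,98,27],"o":{"b":85,"exi":11,"jh":45},"vpj":[98,80,24,49]},"lhf":11,"llb":54,"oge":[[78,51],41,[79,74,39,88,58,7],{"iyt":92,"pxe":64,"v":71,"xmk":41},[78,9,69,73]]}
After op 18 (add /oge/4 73): {"jir":40,"kx":{"mb":[83,50,19,68,43,95],"n":[49,65,35,98,27],"o":{"b":85,"exi":11,"jh":45},"vpj":[98,80,24,49]},"lhf":11,"llb":54,"oge":[[78,51],41,[79,74,39,88,58,7],{"iyt":92,"pxe":64,"v":71,"xmk":41},73,[78,9,69,73]]}
After op 19 (add /lhf 25): {"jir":40,"kx":{"mb":[83,50,19,68,43,95],"n":[49,65,35,98,27],"o":{"b":85,"exi":11,"jh":45},"vpj":[98,80,24,49]},"lhf":25,"llb":54,"oge":[[78,51],41,[79,74,39,88,58,7],{"iyt":92,"pxe":64,"v":71,"xmk":41},73,[78,9,69,73]]}
After op 20 (add /kx/o/gz 79): {"jir":40,"kx":{"mb":[83,50,19,68,43,95],"n":[49,65,35,98,27],"o":{"b":85,"exi":11,"gz":79,"jh":45},"vpj":[98,80,24,49]},"lhf":25,"llb":54,"oge":[[78,51],41,[79,74,39,88,58,7],{"iyt":92,"pxe":64,"v":71,"xmk":41},73,[78,9,69,73]]}
After op 21 (remove /oge/2/2): {"jir":40,"kx":{"mb":[83,50,19,68,43,95],"n":[49,65,35,98,27],"o":{"b":85,"exi":11,"gz":79,"jh":45},"vpj":[98,80,24,49]},"lhf":25,"llb":54,"oge":[[78,51],41,[79,74,88,58,7],{"iyt":92,"pxe":64,"v":71,"xmk":41},73,[78,9,69,73]]}
Value at /jir: 40

Answer: 40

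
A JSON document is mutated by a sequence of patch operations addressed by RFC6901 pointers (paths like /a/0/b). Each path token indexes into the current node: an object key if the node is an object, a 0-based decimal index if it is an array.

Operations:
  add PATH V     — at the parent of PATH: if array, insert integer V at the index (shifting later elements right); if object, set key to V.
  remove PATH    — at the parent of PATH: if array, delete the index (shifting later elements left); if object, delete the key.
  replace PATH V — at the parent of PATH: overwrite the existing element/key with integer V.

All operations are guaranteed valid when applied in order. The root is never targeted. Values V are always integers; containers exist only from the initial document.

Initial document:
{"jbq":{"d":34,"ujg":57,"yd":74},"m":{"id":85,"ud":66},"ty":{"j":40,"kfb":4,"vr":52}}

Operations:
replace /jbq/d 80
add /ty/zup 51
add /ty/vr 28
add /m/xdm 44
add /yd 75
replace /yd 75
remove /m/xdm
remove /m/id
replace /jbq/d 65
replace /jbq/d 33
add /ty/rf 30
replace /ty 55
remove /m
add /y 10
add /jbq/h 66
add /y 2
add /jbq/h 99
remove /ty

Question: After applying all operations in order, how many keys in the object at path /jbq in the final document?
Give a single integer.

After op 1 (replace /jbq/d 80): {"jbq":{"d":80,"ujg":57,"yd":74},"m":{"id":85,"ud":66},"ty":{"j":40,"kfb":4,"vr":52}}
After op 2 (add /ty/zup 51): {"jbq":{"d":80,"ujg":57,"yd":74},"m":{"id":85,"ud":66},"ty":{"j":40,"kfb":4,"vr":52,"zup":51}}
After op 3 (add /ty/vr 28): {"jbq":{"d":80,"ujg":57,"yd":74},"m":{"id":85,"ud":66},"ty":{"j":40,"kfb":4,"vr":28,"zup":51}}
After op 4 (add /m/xdm 44): {"jbq":{"d":80,"ujg":57,"yd":74},"m":{"id":85,"ud":66,"xdm":44},"ty":{"j":40,"kfb":4,"vr":28,"zup":51}}
After op 5 (add /yd 75): {"jbq":{"d":80,"ujg":57,"yd":74},"m":{"id":85,"ud":66,"xdm":44},"ty":{"j":40,"kfb":4,"vr":28,"zup":51},"yd":75}
After op 6 (replace /yd 75): {"jbq":{"d":80,"ujg":57,"yd":74},"m":{"id":85,"ud":66,"xdm":44},"ty":{"j":40,"kfb":4,"vr":28,"zup":51},"yd":75}
After op 7 (remove /m/xdm): {"jbq":{"d":80,"ujg":57,"yd":74},"m":{"id":85,"ud":66},"ty":{"j":40,"kfb":4,"vr":28,"zup":51},"yd":75}
After op 8 (remove /m/id): {"jbq":{"d":80,"ujg":57,"yd":74},"m":{"ud":66},"ty":{"j":40,"kfb":4,"vr":28,"zup":51},"yd":75}
After op 9 (replace /jbq/d 65): {"jbq":{"d":65,"ujg":57,"yd":74},"m":{"ud":66},"ty":{"j":40,"kfb":4,"vr":28,"zup":51},"yd":75}
After op 10 (replace /jbq/d 33): {"jbq":{"d":33,"ujg":57,"yd":74},"m":{"ud":66},"ty":{"j":40,"kfb":4,"vr":28,"zup":51},"yd":75}
After op 11 (add /ty/rf 30): {"jbq":{"d":33,"ujg":57,"yd":74},"m":{"ud":66},"ty":{"j":40,"kfb":4,"rf":30,"vr":28,"zup":51},"yd":75}
After op 12 (replace /ty 55): {"jbq":{"d":33,"ujg":57,"yd":74},"m":{"ud":66},"ty":55,"yd":75}
After op 13 (remove /m): {"jbq":{"d":33,"ujg":57,"yd":74},"ty":55,"yd":75}
After op 14 (add /y 10): {"jbq":{"d":33,"ujg":57,"yd":74},"ty":55,"y":10,"yd":75}
After op 15 (add /jbq/h 66): {"jbq":{"d":33,"h":66,"ujg":57,"yd":74},"ty":55,"y":10,"yd":75}
After op 16 (add /y 2): {"jbq":{"d":33,"h":66,"ujg":57,"yd":74},"ty":55,"y":2,"yd":75}
After op 17 (add /jbq/h 99): {"jbq":{"d":33,"h":99,"ujg":57,"yd":74},"ty":55,"y":2,"yd":75}
After op 18 (remove /ty): {"jbq":{"d":33,"h":99,"ujg":57,"yd":74},"y":2,"yd":75}
Size at path /jbq: 4

Answer: 4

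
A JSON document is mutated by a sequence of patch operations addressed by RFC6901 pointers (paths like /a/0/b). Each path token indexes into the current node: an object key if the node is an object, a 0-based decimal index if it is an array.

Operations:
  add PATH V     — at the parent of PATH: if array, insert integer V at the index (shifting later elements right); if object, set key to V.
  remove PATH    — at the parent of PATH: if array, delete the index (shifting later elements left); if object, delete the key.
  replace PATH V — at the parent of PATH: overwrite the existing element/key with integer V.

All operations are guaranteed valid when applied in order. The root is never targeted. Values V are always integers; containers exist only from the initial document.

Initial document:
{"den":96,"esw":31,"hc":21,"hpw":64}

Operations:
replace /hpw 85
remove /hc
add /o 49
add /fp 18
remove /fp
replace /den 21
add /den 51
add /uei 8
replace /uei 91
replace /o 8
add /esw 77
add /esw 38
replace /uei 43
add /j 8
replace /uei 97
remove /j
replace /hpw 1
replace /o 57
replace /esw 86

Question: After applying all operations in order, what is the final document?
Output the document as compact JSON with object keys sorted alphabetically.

Answer: {"den":51,"esw":86,"hpw":1,"o":57,"uei":97}

Derivation:
After op 1 (replace /hpw 85): {"den":96,"esw":31,"hc":21,"hpw":85}
After op 2 (remove /hc): {"den":96,"esw":31,"hpw":85}
After op 3 (add /o 49): {"den":96,"esw":31,"hpw":85,"o":49}
After op 4 (add /fp 18): {"den":96,"esw":31,"fp":18,"hpw":85,"o":49}
After op 5 (remove /fp): {"den":96,"esw":31,"hpw":85,"o":49}
After op 6 (replace /den 21): {"den":21,"esw":31,"hpw":85,"o":49}
After op 7 (add /den 51): {"den":51,"esw":31,"hpw":85,"o":49}
After op 8 (add /uei 8): {"den":51,"esw":31,"hpw":85,"o":49,"uei":8}
After op 9 (replace /uei 91): {"den":51,"esw":31,"hpw":85,"o":49,"uei":91}
After op 10 (replace /o 8): {"den":51,"esw":31,"hpw":85,"o":8,"uei":91}
After op 11 (add /esw 77): {"den":51,"esw":77,"hpw":85,"o":8,"uei":91}
After op 12 (add /esw 38): {"den":51,"esw":38,"hpw":85,"o":8,"uei":91}
After op 13 (replace /uei 43): {"den":51,"esw":38,"hpw":85,"o":8,"uei":43}
After op 14 (add /j 8): {"den":51,"esw":38,"hpw":85,"j":8,"o":8,"uei":43}
After op 15 (replace /uei 97): {"den":51,"esw":38,"hpw":85,"j":8,"o":8,"uei":97}
After op 16 (remove /j): {"den":51,"esw":38,"hpw":85,"o":8,"uei":97}
After op 17 (replace /hpw 1): {"den":51,"esw":38,"hpw":1,"o":8,"uei":97}
After op 18 (replace /o 57): {"den":51,"esw":38,"hpw":1,"o":57,"uei":97}
After op 19 (replace /esw 86): {"den":51,"esw":86,"hpw":1,"o":57,"uei":97}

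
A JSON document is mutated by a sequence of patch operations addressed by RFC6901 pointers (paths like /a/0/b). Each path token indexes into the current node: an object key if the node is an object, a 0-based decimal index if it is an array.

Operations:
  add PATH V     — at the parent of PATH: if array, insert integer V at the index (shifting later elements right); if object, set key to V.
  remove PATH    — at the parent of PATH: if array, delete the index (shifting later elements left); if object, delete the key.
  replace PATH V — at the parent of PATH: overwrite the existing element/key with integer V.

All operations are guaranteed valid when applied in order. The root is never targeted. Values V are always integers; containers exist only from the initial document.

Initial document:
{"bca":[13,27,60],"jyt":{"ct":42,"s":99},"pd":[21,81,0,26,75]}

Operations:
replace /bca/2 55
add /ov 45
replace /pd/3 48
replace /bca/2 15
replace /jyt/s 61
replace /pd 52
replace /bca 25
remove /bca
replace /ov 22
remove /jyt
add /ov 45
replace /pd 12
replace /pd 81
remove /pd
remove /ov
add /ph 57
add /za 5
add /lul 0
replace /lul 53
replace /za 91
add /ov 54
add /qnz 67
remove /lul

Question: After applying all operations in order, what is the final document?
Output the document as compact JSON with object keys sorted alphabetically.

After op 1 (replace /bca/2 55): {"bca":[13,27,55],"jyt":{"ct":42,"s":99},"pd":[21,81,0,26,75]}
After op 2 (add /ov 45): {"bca":[13,27,55],"jyt":{"ct":42,"s":99},"ov":45,"pd":[21,81,0,26,75]}
After op 3 (replace /pd/3 48): {"bca":[13,27,55],"jyt":{"ct":42,"s":99},"ov":45,"pd":[21,81,0,48,75]}
After op 4 (replace /bca/2 15): {"bca":[13,27,15],"jyt":{"ct":42,"s":99},"ov":45,"pd":[21,81,0,48,75]}
After op 5 (replace /jyt/s 61): {"bca":[13,27,15],"jyt":{"ct":42,"s":61},"ov":45,"pd":[21,81,0,48,75]}
After op 6 (replace /pd 52): {"bca":[13,27,15],"jyt":{"ct":42,"s":61},"ov":45,"pd":52}
After op 7 (replace /bca 25): {"bca":25,"jyt":{"ct":42,"s":61},"ov":45,"pd":52}
After op 8 (remove /bca): {"jyt":{"ct":42,"s":61},"ov":45,"pd":52}
After op 9 (replace /ov 22): {"jyt":{"ct":42,"s":61},"ov":22,"pd":52}
After op 10 (remove /jyt): {"ov":22,"pd":52}
After op 11 (add /ov 45): {"ov":45,"pd":52}
After op 12 (replace /pd 12): {"ov":45,"pd":12}
After op 13 (replace /pd 81): {"ov":45,"pd":81}
After op 14 (remove /pd): {"ov":45}
After op 15 (remove /ov): {}
After op 16 (add /ph 57): {"ph":57}
After op 17 (add /za 5): {"ph":57,"za":5}
After op 18 (add /lul 0): {"lul":0,"ph":57,"za":5}
After op 19 (replace /lul 53): {"lul":53,"ph":57,"za":5}
After op 20 (replace /za 91): {"lul":53,"ph":57,"za":91}
After op 21 (add /ov 54): {"lul":53,"ov":54,"ph":57,"za":91}
After op 22 (add /qnz 67): {"lul":53,"ov":54,"ph":57,"qnz":67,"za":91}
After op 23 (remove /lul): {"ov":54,"ph":57,"qnz":67,"za":91}

Answer: {"ov":54,"ph":57,"qnz":67,"za":91}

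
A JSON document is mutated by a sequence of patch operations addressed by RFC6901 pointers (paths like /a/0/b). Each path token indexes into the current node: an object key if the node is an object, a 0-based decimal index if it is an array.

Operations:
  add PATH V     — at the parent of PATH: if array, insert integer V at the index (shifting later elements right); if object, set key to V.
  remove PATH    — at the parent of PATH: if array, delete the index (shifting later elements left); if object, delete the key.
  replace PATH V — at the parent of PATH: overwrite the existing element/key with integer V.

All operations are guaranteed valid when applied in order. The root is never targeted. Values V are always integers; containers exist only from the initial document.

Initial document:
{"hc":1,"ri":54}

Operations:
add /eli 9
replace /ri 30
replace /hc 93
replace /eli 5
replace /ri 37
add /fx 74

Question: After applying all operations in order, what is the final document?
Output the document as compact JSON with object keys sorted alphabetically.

After op 1 (add /eli 9): {"eli":9,"hc":1,"ri":54}
After op 2 (replace /ri 30): {"eli":9,"hc":1,"ri":30}
After op 3 (replace /hc 93): {"eli":9,"hc":93,"ri":30}
After op 4 (replace /eli 5): {"eli":5,"hc":93,"ri":30}
After op 5 (replace /ri 37): {"eli":5,"hc":93,"ri":37}
After op 6 (add /fx 74): {"eli":5,"fx":74,"hc":93,"ri":37}

Answer: {"eli":5,"fx":74,"hc":93,"ri":37}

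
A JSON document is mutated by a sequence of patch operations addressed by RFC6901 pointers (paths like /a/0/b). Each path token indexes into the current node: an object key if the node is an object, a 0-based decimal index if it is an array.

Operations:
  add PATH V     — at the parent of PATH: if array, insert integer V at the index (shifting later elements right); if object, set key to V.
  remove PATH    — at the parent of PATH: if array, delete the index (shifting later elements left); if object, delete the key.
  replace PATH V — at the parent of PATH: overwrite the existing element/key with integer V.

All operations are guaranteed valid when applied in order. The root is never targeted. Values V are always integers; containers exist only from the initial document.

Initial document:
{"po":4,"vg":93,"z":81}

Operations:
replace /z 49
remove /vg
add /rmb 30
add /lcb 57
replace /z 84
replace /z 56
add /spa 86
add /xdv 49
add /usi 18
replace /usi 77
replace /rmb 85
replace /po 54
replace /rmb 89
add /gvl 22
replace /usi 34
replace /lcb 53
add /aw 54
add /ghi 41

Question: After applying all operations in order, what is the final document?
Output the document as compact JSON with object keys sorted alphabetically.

Answer: {"aw":54,"ghi":41,"gvl":22,"lcb":53,"po":54,"rmb":89,"spa":86,"usi":34,"xdv":49,"z":56}

Derivation:
After op 1 (replace /z 49): {"po":4,"vg":93,"z":49}
After op 2 (remove /vg): {"po":4,"z":49}
After op 3 (add /rmb 30): {"po":4,"rmb":30,"z":49}
After op 4 (add /lcb 57): {"lcb":57,"po":4,"rmb":30,"z":49}
After op 5 (replace /z 84): {"lcb":57,"po":4,"rmb":30,"z":84}
After op 6 (replace /z 56): {"lcb":57,"po":4,"rmb":30,"z":56}
After op 7 (add /spa 86): {"lcb":57,"po":4,"rmb":30,"spa":86,"z":56}
After op 8 (add /xdv 49): {"lcb":57,"po":4,"rmb":30,"spa":86,"xdv":49,"z":56}
After op 9 (add /usi 18): {"lcb":57,"po":4,"rmb":30,"spa":86,"usi":18,"xdv":49,"z":56}
After op 10 (replace /usi 77): {"lcb":57,"po":4,"rmb":30,"spa":86,"usi":77,"xdv":49,"z":56}
After op 11 (replace /rmb 85): {"lcb":57,"po":4,"rmb":85,"spa":86,"usi":77,"xdv":49,"z":56}
After op 12 (replace /po 54): {"lcb":57,"po":54,"rmb":85,"spa":86,"usi":77,"xdv":49,"z":56}
After op 13 (replace /rmb 89): {"lcb":57,"po":54,"rmb":89,"spa":86,"usi":77,"xdv":49,"z":56}
After op 14 (add /gvl 22): {"gvl":22,"lcb":57,"po":54,"rmb":89,"spa":86,"usi":77,"xdv":49,"z":56}
After op 15 (replace /usi 34): {"gvl":22,"lcb":57,"po":54,"rmb":89,"spa":86,"usi":34,"xdv":49,"z":56}
After op 16 (replace /lcb 53): {"gvl":22,"lcb":53,"po":54,"rmb":89,"spa":86,"usi":34,"xdv":49,"z":56}
After op 17 (add /aw 54): {"aw":54,"gvl":22,"lcb":53,"po":54,"rmb":89,"spa":86,"usi":34,"xdv":49,"z":56}
After op 18 (add /ghi 41): {"aw":54,"ghi":41,"gvl":22,"lcb":53,"po":54,"rmb":89,"spa":86,"usi":34,"xdv":49,"z":56}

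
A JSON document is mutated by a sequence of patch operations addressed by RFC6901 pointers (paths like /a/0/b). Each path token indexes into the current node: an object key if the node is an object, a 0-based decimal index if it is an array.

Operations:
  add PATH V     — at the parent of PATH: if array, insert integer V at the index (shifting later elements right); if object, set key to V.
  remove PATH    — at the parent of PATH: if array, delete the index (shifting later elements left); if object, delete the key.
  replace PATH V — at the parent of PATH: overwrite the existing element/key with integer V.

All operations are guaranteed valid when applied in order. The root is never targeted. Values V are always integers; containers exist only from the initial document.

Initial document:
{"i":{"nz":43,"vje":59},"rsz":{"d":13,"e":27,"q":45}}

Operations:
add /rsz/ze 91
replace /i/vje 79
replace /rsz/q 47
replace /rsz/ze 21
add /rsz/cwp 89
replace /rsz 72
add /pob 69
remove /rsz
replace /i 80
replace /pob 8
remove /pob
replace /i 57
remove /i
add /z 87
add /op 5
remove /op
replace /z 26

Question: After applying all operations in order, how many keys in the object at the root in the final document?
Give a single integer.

After op 1 (add /rsz/ze 91): {"i":{"nz":43,"vje":59},"rsz":{"d":13,"e":27,"q":45,"ze":91}}
After op 2 (replace /i/vje 79): {"i":{"nz":43,"vje":79},"rsz":{"d":13,"e":27,"q":45,"ze":91}}
After op 3 (replace /rsz/q 47): {"i":{"nz":43,"vje":79},"rsz":{"d":13,"e":27,"q":47,"ze":91}}
After op 4 (replace /rsz/ze 21): {"i":{"nz":43,"vje":79},"rsz":{"d":13,"e":27,"q":47,"ze":21}}
After op 5 (add /rsz/cwp 89): {"i":{"nz":43,"vje":79},"rsz":{"cwp":89,"d":13,"e":27,"q":47,"ze":21}}
After op 6 (replace /rsz 72): {"i":{"nz":43,"vje":79},"rsz":72}
After op 7 (add /pob 69): {"i":{"nz":43,"vje":79},"pob":69,"rsz":72}
After op 8 (remove /rsz): {"i":{"nz":43,"vje":79},"pob":69}
After op 9 (replace /i 80): {"i":80,"pob":69}
After op 10 (replace /pob 8): {"i":80,"pob":8}
After op 11 (remove /pob): {"i":80}
After op 12 (replace /i 57): {"i":57}
After op 13 (remove /i): {}
After op 14 (add /z 87): {"z":87}
After op 15 (add /op 5): {"op":5,"z":87}
After op 16 (remove /op): {"z":87}
After op 17 (replace /z 26): {"z":26}
Size at the root: 1

Answer: 1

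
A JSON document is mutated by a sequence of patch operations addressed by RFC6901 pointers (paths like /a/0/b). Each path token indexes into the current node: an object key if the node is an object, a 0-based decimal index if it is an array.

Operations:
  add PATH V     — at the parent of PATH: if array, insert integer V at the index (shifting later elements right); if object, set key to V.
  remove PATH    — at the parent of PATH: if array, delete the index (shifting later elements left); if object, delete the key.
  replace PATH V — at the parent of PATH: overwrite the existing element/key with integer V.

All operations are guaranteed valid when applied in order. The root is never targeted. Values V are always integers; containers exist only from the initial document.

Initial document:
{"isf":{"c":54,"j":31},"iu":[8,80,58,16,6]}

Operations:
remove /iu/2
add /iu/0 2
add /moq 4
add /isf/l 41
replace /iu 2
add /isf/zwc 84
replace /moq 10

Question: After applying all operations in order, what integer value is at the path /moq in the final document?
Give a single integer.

After op 1 (remove /iu/2): {"isf":{"c":54,"j":31},"iu":[8,80,16,6]}
After op 2 (add /iu/0 2): {"isf":{"c":54,"j":31},"iu":[2,8,80,16,6]}
After op 3 (add /moq 4): {"isf":{"c":54,"j":31},"iu":[2,8,80,16,6],"moq":4}
After op 4 (add /isf/l 41): {"isf":{"c":54,"j":31,"l":41},"iu":[2,8,80,16,6],"moq":4}
After op 5 (replace /iu 2): {"isf":{"c":54,"j":31,"l":41},"iu":2,"moq":4}
After op 6 (add /isf/zwc 84): {"isf":{"c":54,"j":31,"l":41,"zwc":84},"iu":2,"moq":4}
After op 7 (replace /moq 10): {"isf":{"c":54,"j":31,"l":41,"zwc":84},"iu":2,"moq":10}
Value at /moq: 10

Answer: 10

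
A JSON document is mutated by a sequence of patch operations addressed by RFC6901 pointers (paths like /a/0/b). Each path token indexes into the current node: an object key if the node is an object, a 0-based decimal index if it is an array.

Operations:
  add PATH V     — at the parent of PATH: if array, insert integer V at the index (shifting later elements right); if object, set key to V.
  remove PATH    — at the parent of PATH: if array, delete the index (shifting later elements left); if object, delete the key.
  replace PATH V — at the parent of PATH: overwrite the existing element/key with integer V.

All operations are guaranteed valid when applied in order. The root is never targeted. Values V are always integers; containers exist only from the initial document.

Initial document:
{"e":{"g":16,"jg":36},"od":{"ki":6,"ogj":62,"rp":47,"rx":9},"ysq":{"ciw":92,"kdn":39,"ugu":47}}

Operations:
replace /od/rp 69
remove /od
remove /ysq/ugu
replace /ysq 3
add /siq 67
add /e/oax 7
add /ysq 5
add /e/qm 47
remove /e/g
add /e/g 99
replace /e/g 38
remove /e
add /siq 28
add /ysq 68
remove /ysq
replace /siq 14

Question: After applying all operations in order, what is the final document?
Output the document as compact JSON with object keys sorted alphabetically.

After op 1 (replace /od/rp 69): {"e":{"g":16,"jg":36},"od":{"ki":6,"ogj":62,"rp":69,"rx":9},"ysq":{"ciw":92,"kdn":39,"ugu":47}}
After op 2 (remove /od): {"e":{"g":16,"jg":36},"ysq":{"ciw":92,"kdn":39,"ugu":47}}
After op 3 (remove /ysq/ugu): {"e":{"g":16,"jg":36},"ysq":{"ciw":92,"kdn":39}}
After op 4 (replace /ysq 3): {"e":{"g":16,"jg":36},"ysq":3}
After op 5 (add /siq 67): {"e":{"g":16,"jg":36},"siq":67,"ysq":3}
After op 6 (add /e/oax 7): {"e":{"g":16,"jg":36,"oax":7},"siq":67,"ysq":3}
After op 7 (add /ysq 5): {"e":{"g":16,"jg":36,"oax":7},"siq":67,"ysq":5}
After op 8 (add /e/qm 47): {"e":{"g":16,"jg":36,"oax":7,"qm":47},"siq":67,"ysq":5}
After op 9 (remove /e/g): {"e":{"jg":36,"oax":7,"qm":47},"siq":67,"ysq":5}
After op 10 (add /e/g 99): {"e":{"g":99,"jg":36,"oax":7,"qm":47},"siq":67,"ysq":5}
After op 11 (replace /e/g 38): {"e":{"g":38,"jg":36,"oax":7,"qm":47},"siq":67,"ysq":5}
After op 12 (remove /e): {"siq":67,"ysq":5}
After op 13 (add /siq 28): {"siq":28,"ysq":5}
After op 14 (add /ysq 68): {"siq":28,"ysq":68}
After op 15 (remove /ysq): {"siq":28}
After op 16 (replace /siq 14): {"siq":14}

Answer: {"siq":14}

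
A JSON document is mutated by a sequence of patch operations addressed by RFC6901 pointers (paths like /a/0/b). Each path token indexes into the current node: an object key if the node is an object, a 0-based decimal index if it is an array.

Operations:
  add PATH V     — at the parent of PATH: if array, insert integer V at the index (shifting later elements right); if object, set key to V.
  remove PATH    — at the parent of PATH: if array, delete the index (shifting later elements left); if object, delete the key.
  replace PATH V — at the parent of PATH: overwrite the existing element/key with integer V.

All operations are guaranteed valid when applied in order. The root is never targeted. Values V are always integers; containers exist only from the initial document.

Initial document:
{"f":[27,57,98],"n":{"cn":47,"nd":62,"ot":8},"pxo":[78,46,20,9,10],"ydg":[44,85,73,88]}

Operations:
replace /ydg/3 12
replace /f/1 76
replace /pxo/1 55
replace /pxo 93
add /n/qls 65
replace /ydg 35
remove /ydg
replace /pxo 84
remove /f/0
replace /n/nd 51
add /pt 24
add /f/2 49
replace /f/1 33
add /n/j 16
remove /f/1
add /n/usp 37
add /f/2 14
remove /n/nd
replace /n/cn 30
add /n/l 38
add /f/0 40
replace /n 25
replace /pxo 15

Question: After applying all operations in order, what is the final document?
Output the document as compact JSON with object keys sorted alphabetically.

After op 1 (replace /ydg/3 12): {"f":[27,57,98],"n":{"cn":47,"nd":62,"ot":8},"pxo":[78,46,20,9,10],"ydg":[44,85,73,12]}
After op 2 (replace /f/1 76): {"f":[27,76,98],"n":{"cn":47,"nd":62,"ot":8},"pxo":[78,46,20,9,10],"ydg":[44,85,73,12]}
After op 3 (replace /pxo/1 55): {"f":[27,76,98],"n":{"cn":47,"nd":62,"ot":8},"pxo":[78,55,20,9,10],"ydg":[44,85,73,12]}
After op 4 (replace /pxo 93): {"f":[27,76,98],"n":{"cn":47,"nd":62,"ot":8},"pxo":93,"ydg":[44,85,73,12]}
After op 5 (add /n/qls 65): {"f":[27,76,98],"n":{"cn":47,"nd":62,"ot":8,"qls":65},"pxo":93,"ydg":[44,85,73,12]}
After op 6 (replace /ydg 35): {"f":[27,76,98],"n":{"cn":47,"nd":62,"ot":8,"qls":65},"pxo":93,"ydg":35}
After op 7 (remove /ydg): {"f":[27,76,98],"n":{"cn":47,"nd":62,"ot":8,"qls":65},"pxo":93}
After op 8 (replace /pxo 84): {"f":[27,76,98],"n":{"cn":47,"nd":62,"ot":8,"qls":65},"pxo":84}
After op 9 (remove /f/0): {"f":[76,98],"n":{"cn":47,"nd":62,"ot":8,"qls":65},"pxo":84}
After op 10 (replace /n/nd 51): {"f":[76,98],"n":{"cn":47,"nd":51,"ot":8,"qls":65},"pxo":84}
After op 11 (add /pt 24): {"f":[76,98],"n":{"cn":47,"nd":51,"ot":8,"qls":65},"pt":24,"pxo":84}
After op 12 (add /f/2 49): {"f":[76,98,49],"n":{"cn":47,"nd":51,"ot":8,"qls":65},"pt":24,"pxo":84}
After op 13 (replace /f/1 33): {"f":[76,33,49],"n":{"cn":47,"nd":51,"ot":8,"qls":65},"pt":24,"pxo":84}
After op 14 (add /n/j 16): {"f":[76,33,49],"n":{"cn":47,"j":16,"nd":51,"ot":8,"qls":65},"pt":24,"pxo":84}
After op 15 (remove /f/1): {"f":[76,49],"n":{"cn":47,"j":16,"nd":51,"ot":8,"qls":65},"pt":24,"pxo":84}
After op 16 (add /n/usp 37): {"f":[76,49],"n":{"cn":47,"j":16,"nd":51,"ot":8,"qls":65,"usp":37},"pt":24,"pxo":84}
After op 17 (add /f/2 14): {"f":[76,49,14],"n":{"cn":47,"j":16,"nd":51,"ot":8,"qls":65,"usp":37},"pt":24,"pxo":84}
After op 18 (remove /n/nd): {"f":[76,49,14],"n":{"cn":47,"j":16,"ot":8,"qls":65,"usp":37},"pt":24,"pxo":84}
After op 19 (replace /n/cn 30): {"f":[76,49,14],"n":{"cn":30,"j":16,"ot":8,"qls":65,"usp":37},"pt":24,"pxo":84}
After op 20 (add /n/l 38): {"f":[76,49,14],"n":{"cn":30,"j":16,"l":38,"ot":8,"qls":65,"usp":37},"pt":24,"pxo":84}
After op 21 (add /f/0 40): {"f":[40,76,49,14],"n":{"cn":30,"j":16,"l":38,"ot":8,"qls":65,"usp":37},"pt":24,"pxo":84}
After op 22 (replace /n 25): {"f":[40,76,49,14],"n":25,"pt":24,"pxo":84}
After op 23 (replace /pxo 15): {"f":[40,76,49,14],"n":25,"pt":24,"pxo":15}

Answer: {"f":[40,76,49,14],"n":25,"pt":24,"pxo":15}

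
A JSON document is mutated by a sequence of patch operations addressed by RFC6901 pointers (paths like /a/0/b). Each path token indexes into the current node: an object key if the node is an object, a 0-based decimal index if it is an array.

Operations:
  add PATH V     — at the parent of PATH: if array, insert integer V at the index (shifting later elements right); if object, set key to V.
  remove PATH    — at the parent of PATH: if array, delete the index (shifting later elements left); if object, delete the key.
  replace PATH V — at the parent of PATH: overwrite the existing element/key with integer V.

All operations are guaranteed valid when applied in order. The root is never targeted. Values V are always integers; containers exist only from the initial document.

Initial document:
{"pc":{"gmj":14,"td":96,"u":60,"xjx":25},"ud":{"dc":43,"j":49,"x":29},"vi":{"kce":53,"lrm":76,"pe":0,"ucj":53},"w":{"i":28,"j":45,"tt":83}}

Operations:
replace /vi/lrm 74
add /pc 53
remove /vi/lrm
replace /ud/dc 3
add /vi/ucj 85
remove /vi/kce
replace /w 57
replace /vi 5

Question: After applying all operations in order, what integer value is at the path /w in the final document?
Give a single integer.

After op 1 (replace /vi/lrm 74): {"pc":{"gmj":14,"td":96,"u":60,"xjx":25},"ud":{"dc":43,"j":49,"x":29},"vi":{"kce":53,"lrm":74,"pe":0,"ucj":53},"w":{"i":28,"j":45,"tt":83}}
After op 2 (add /pc 53): {"pc":53,"ud":{"dc":43,"j":49,"x":29},"vi":{"kce":53,"lrm":74,"pe":0,"ucj":53},"w":{"i":28,"j":45,"tt":83}}
After op 3 (remove /vi/lrm): {"pc":53,"ud":{"dc":43,"j":49,"x":29},"vi":{"kce":53,"pe":0,"ucj":53},"w":{"i":28,"j":45,"tt":83}}
After op 4 (replace /ud/dc 3): {"pc":53,"ud":{"dc":3,"j":49,"x":29},"vi":{"kce":53,"pe":0,"ucj":53},"w":{"i":28,"j":45,"tt":83}}
After op 5 (add /vi/ucj 85): {"pc":53,"ud":{"dc":3,"j":49,"x":29},"vi":{"kce":53,"pe":0,"ucj":85},"w":{"i":28,"j":45,"tt":83}}
After op 6 (remove /vi/kce): {"pc":53,"ud":{"dc":3,"j":49,"x":29},"vi":{"pe":0,"ucj":85},"w":{"i":28,"j":45,"tt":83}}
After op 7 (replace /w 57): {"pc":53,"ud":{"dc":3,"j":49,"x":29},"vi":{"pe":0,"ucj":85},"w":57}
After op 8 (replace /vi 5): {"pc":53,"ud":{"dc":3,"j":49,"x":29},"vi":5,"w":57}
Value at /w: 57

Answer: 57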